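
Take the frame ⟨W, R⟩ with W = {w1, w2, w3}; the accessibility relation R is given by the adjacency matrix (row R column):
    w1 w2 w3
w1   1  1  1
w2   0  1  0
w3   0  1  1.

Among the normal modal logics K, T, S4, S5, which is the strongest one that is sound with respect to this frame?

Reflexive (axiom T): yes — every world is R-related to itself.
Transitive (axiom 4): yes — every two-step R-path is closed by a direct edge.
Euclidean (axiom 5): no — w1 R w2 and w1 R w3, but not w2 R w3.
So F validates K, T, S4; S5 would additionally require R to be Euclidean. The strongest is S4.

S4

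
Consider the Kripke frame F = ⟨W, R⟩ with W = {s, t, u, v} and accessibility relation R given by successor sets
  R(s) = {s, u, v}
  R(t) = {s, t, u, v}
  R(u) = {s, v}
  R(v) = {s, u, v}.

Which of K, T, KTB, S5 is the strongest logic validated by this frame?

K

Reflexive (axiom T): no — u is not related to itself.
Symmetric (axiom B): no — t R s but not s R t.
Euclidean (axiom 5): no — s R u and s R u, but not u R u.
So F validates K; T would additionally require R to be reflexive. The strongest is K.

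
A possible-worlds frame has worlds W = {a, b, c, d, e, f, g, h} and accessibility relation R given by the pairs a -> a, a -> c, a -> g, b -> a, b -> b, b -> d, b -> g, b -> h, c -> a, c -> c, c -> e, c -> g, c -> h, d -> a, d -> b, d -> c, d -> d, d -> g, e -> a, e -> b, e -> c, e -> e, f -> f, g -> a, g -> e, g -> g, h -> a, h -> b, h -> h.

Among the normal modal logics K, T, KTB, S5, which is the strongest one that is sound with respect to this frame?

T

Reflexive (axiom T): yes — every world is R-related to itself.
Symmetric (axiom B): no — b R a but not a R b.
Euclidean (axiom 5): no — a R g and a R c, but not g R c.
So F validates K, T; KTB would additionally require R to be symmetric. The strongest is T.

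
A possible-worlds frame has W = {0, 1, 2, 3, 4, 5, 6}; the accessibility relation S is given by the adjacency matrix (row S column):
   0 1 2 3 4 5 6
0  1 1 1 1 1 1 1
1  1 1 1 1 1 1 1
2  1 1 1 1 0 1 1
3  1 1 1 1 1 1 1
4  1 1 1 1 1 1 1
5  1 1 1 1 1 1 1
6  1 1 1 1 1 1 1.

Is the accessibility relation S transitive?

No

Transitive: no — 2 S 0 and 0 S 4, but not 2 S 4.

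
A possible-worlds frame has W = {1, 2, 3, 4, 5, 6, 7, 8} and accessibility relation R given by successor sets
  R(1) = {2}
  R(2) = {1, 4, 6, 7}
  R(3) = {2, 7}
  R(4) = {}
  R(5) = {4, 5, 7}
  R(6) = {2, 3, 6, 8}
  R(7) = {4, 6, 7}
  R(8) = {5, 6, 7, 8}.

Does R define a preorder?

No

Reflexive: no — 1 is not related to itself.
Transitive: no — 1 R 2 and 2 R 4, but not 1 R 4.
So R is not a preorder.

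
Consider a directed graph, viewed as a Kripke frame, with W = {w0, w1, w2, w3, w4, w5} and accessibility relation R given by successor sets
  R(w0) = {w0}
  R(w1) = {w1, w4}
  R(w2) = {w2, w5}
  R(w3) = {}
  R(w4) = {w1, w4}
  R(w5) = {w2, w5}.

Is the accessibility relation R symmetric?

Yes

Symmetric: yes — every pair in R has its reverse in R.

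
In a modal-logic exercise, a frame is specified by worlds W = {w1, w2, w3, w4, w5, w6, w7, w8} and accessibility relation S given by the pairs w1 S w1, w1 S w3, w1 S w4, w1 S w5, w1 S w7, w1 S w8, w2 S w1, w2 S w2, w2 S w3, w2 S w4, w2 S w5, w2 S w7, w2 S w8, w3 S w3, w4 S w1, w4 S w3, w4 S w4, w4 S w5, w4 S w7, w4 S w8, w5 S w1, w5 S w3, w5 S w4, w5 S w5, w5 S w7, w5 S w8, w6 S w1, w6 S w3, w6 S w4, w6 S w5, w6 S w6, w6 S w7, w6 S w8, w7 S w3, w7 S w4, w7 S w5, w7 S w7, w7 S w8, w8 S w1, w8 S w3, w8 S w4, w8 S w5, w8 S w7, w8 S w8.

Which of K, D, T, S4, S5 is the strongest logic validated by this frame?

T

Serial (axiom D): yes — every world has a successor (e.g. w1 S w1).
Reflexive (axiom T): yes — every world is S-related to itself.
Transitive (axiom 4): no — w7 S w4 and w4 S w1, but not w7 S w1.
Euclidean (axiom 5): no — w1 S w3 and w1 S w4, but not w3 S w4.
So F validates K, D, T; S4 would additionally require S to be transitive. The strongest is T.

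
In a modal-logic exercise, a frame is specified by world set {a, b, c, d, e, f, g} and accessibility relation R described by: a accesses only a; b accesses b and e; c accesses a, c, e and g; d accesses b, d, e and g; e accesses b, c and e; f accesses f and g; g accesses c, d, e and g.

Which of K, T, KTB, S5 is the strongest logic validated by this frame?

Reflexive (axiom T): yes — every world is R-related to itself.
Symmetric (axiom B): no — c R a but not a R c.
Euclidean (axiom 5): no — c R a and c R e, but not a R e.
So F validates K, T; KTB would additionally require R to be symmetric. The strongest is T.

T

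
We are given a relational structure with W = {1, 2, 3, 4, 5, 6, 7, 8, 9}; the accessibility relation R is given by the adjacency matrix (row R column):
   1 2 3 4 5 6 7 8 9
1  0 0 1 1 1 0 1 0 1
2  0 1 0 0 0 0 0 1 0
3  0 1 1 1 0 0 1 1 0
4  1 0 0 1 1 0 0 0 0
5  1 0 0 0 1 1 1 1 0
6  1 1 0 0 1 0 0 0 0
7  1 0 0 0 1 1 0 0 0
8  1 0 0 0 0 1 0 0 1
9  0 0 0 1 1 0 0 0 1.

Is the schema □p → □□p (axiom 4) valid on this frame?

No

By correspondence theory, 4 is valid on a frame iff R is transitive.
Transitive: no — 1 R 3 and 3 R 2, but not 1 R 2.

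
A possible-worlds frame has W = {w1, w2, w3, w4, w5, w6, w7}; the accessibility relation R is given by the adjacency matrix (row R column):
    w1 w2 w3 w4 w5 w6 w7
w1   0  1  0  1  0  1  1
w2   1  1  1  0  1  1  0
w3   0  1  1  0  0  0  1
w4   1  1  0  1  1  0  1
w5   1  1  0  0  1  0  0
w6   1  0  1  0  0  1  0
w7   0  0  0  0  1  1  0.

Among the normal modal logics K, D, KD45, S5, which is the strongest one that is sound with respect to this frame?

D

Serial (axiom D): yes — every world has a successor (e.g. w1 R w2).
Transitive (axiom 4): no — w1 R w2 and w2 R w3, but not w1 R w3.
Euclidean (axiom 5): no — w1 R w2 and w1 R w4, but not w2 R w4.
Reflexive (axiom T): no — w1 is not related to itself.
So F validates K, D; KD45 would additionally require R to be Euclidean and transitive. The strongest is D.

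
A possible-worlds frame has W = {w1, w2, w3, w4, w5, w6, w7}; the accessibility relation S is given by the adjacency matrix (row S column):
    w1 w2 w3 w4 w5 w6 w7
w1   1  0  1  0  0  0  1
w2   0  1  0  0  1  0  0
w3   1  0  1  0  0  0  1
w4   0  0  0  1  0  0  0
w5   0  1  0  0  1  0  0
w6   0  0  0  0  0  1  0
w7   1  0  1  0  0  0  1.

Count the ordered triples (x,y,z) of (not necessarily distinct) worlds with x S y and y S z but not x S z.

0

S is transitive; there are no such tuples.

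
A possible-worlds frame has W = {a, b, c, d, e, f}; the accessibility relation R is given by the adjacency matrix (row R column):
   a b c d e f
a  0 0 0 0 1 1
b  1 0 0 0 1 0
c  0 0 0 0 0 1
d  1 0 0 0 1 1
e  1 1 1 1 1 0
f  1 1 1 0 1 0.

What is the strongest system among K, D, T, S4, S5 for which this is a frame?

Serial (axiom D): yes — every world has a successor (e.g. a R e).
Reflexive (axiom T): no — a is not related to itself.
Transitive (axiom 4): no — a R e and e R b, but not a R b.
Euclidean (axiom 5): no — a R e and a R f, but not e R f.
So F validates K, D; T would additionally require R to be reflexive. The strongest is D.

D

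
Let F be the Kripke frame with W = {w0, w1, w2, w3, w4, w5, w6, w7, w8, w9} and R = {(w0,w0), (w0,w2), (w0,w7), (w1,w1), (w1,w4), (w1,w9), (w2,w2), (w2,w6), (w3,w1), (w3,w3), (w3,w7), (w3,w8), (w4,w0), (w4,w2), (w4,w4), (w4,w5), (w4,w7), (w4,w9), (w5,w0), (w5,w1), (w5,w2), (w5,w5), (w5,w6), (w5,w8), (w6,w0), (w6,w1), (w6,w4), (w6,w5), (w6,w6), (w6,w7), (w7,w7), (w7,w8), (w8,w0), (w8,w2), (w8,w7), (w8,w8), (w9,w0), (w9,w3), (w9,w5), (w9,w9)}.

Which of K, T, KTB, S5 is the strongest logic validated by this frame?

Reflexive (axiom T): yes — every world is R-related to itself.
Symmetric (axiom B): no — w0 R w2 but not w2 R w0.
Euclidean (axiom 5): no — w0 R w2 and w0 R w7, but not w2 R w7.
So F validates K, T; KTB would additionally require R to be symmetric. The strongest is T.

T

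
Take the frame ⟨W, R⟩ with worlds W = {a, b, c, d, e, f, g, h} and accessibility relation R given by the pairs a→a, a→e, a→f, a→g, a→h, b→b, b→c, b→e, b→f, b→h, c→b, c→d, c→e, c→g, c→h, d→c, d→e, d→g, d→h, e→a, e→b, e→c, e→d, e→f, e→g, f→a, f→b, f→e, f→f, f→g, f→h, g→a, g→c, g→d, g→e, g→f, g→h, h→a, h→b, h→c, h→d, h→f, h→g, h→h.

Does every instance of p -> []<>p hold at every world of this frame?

By correspondence theory, B is valid on a frame iff R is symmetric.
Symmetric: yes — every pair in R has its reverse in R.

Yes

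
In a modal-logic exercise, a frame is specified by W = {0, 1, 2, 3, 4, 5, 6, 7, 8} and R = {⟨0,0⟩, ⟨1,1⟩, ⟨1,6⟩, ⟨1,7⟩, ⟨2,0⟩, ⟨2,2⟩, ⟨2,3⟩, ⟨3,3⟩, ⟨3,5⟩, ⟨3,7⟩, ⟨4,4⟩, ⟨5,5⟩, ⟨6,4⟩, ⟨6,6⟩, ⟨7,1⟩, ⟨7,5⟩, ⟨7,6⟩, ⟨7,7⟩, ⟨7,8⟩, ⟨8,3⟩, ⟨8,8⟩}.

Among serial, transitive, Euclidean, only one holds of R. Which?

serial

Serial: yes — every world has a successor (e.g. 0 R 0).
Transitive: no — 1 R 6 and 6 R 4, but not 1 R 4.
Euclidean: no — 1 R 6 and 1 R 7, but not 6 R 7.
Only serial holds.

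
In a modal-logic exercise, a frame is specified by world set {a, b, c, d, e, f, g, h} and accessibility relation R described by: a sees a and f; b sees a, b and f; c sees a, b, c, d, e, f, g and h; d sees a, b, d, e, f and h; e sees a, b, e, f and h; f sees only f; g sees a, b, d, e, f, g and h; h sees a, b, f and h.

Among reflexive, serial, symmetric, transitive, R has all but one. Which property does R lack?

symmetric

Reflexive: yes — every world is R-related to itself.
Serial: yes — every world has a successor (e.g. a R a).
Symmetric: no — a R f but not f R a.
Transitive: yes — every two-step R-path is closed by a direct edge.
Only symmetric fails.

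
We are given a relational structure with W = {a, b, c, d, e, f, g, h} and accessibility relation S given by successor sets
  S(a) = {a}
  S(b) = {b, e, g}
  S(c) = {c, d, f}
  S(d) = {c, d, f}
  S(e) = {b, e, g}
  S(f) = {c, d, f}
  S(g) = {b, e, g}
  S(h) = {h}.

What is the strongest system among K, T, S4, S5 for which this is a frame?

Reflexive (axiom T): yes — every world is S-related to itself.
Transitive (axiom 4): yes — every two-step S-path is closed by a direct edge.
Euclidean (axiom 5): yes — any two successors of a common world are S-related.
So F validates K, T, S4, S5. The strongest is S5.

S5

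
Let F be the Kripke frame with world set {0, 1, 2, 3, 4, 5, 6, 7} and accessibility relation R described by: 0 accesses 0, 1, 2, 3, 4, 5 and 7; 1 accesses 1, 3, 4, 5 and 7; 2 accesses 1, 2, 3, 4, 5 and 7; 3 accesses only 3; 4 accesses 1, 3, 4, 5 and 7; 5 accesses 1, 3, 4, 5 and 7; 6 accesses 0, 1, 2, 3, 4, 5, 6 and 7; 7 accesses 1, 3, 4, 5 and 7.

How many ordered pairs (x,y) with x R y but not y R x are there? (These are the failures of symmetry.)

Enumerating: (0,1), (0,2), (0,3), (0,4), (0,5), (0,7), (1,3), (2,1), (2,3), (2,4), (2,5), (2,7), … and 10 more.
Total: 22.

22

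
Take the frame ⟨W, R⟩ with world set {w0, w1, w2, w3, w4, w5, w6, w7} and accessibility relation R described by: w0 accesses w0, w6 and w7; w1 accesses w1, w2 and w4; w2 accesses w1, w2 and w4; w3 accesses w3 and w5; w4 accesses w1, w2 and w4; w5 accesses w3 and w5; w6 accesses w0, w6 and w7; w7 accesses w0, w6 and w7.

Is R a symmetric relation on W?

Yes

Symmetric: yes — every pair in R has its reverse in R.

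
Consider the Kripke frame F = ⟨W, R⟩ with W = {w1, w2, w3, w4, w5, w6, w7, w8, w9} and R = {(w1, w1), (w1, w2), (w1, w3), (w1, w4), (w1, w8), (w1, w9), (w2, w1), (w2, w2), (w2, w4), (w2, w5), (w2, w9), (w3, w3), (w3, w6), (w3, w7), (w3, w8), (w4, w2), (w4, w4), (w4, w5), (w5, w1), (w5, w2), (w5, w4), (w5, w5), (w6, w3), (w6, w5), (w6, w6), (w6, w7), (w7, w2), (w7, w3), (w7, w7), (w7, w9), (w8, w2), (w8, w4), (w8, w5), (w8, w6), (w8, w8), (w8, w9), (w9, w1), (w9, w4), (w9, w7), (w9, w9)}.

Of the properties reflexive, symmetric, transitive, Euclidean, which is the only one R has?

Reflexive: yes — every world is R-related to itself.
Symmetric: no — w1 R w3 but not w3 R w1.
Transitive: no — w1 R w2 and w2 R w5, but not w1 R w5.
Euclidean: no — w1 R w2 and w1 R w3, but not w2 R w3.
Only reflexive holds.

reflexive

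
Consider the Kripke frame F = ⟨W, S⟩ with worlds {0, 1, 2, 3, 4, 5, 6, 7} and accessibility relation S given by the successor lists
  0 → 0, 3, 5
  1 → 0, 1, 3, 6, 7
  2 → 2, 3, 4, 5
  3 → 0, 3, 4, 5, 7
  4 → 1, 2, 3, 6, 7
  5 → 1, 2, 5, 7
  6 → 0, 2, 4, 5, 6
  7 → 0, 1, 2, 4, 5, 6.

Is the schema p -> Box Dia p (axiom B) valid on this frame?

By correspondence theory, B is valid on a frame iff S is symmetric.
Symmetric: no — 0 S 5 but not 5 S 0.

No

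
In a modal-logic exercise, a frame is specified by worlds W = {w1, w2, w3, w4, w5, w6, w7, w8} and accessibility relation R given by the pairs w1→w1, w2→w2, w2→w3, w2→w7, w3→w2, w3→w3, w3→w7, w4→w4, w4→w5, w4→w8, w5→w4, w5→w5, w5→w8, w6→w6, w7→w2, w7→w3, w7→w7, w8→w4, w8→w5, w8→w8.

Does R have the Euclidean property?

Euclidean: yes — any two successors of a common world are R-related.

Yes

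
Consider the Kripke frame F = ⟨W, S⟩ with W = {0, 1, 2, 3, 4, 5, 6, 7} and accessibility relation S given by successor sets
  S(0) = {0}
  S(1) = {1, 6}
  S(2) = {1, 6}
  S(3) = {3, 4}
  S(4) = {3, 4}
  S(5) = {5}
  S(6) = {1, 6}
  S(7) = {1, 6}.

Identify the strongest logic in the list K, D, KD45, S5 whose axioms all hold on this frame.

Serial (axiom D): yes — every world has a successor (e.g. 0 S 0).
Transitive (axiom 4): yes — every two-step S-path is closed by a direct edge.
Euclidean (axiom 5): yes — any two successors of a common world are S-related.
Reflexive (axiom T): no — 2 is not related to itself.
So F validates K, D, KD45; S5 would additionally require S to be reflexive. The strongest is KD45.

KD45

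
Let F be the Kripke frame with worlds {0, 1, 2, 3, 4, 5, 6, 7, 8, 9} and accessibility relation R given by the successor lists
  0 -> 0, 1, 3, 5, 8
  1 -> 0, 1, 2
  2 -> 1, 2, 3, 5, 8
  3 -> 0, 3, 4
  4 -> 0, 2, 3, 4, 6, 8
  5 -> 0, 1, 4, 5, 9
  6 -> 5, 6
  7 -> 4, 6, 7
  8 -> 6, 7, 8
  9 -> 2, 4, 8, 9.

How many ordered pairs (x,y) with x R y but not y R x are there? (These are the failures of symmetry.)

Enumerating: (0,8), (2,3), (2,5), (2,8), (4,0), (4,2), (4,6), (4,8), (5,1), (5,4), (5,9), (6,5), … and 7 more.
Total: 19.

19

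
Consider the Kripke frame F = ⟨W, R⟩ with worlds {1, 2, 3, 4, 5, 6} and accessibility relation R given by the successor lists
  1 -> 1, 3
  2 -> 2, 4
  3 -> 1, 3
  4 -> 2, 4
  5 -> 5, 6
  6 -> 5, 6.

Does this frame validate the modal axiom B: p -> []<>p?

Yes

Axiom B corresponds to the accessibility relation being symmetric.
Symmetric: yes — every pair in R has its reverse in R.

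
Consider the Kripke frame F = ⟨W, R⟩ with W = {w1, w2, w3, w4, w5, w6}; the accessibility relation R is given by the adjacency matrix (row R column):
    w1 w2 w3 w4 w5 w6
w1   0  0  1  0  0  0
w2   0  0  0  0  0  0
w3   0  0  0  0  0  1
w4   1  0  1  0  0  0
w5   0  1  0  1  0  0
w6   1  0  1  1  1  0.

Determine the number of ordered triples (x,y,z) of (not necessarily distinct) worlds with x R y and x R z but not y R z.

Enumerating: (w1,w3,w3), (w3,w6,w6), (w4,w1,w1), (w4,w3,w1), (w4,w3,w3), (w5,w2,w2), (w5,w2,w4), (w5,w4,w2), (w5,w4,w4), (w6,w1,w1), (w6,w1,w4), (w6,w1,w5), … and 9 more.
Total: 21.

21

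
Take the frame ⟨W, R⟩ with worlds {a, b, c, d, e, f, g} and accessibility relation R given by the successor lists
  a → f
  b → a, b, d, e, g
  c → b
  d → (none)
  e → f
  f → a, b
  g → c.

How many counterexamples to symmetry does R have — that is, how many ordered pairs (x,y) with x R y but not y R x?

Enumerating: (b,a), (b,d), (b,e), (b,g), (c,b), (e,f), (f,b), (g,c).

8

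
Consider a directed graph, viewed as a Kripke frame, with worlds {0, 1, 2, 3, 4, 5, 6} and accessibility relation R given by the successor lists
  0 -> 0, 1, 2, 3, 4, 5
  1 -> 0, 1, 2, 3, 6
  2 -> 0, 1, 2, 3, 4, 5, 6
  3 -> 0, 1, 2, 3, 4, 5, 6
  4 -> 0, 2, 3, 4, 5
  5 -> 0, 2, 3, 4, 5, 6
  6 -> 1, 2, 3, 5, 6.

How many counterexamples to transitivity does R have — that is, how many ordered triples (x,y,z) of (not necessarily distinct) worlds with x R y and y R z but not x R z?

Enumerating: (0,1,6), (0,2,6), (0,3,6), (0,5,6), (1,0,4), (1,0,5), (1,2,4), (1,2,5), (1,3,4), (1,3,5), (1,6,5), (4,0,1), … and 16 more.
Total: 28.

28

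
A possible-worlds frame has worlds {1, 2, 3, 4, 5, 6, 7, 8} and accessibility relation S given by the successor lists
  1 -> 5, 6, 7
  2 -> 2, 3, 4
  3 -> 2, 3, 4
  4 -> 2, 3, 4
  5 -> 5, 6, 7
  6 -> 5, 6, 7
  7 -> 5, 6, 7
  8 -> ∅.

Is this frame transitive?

Yes

Transitive: yes — every two-step S-path is closed by a direct edge.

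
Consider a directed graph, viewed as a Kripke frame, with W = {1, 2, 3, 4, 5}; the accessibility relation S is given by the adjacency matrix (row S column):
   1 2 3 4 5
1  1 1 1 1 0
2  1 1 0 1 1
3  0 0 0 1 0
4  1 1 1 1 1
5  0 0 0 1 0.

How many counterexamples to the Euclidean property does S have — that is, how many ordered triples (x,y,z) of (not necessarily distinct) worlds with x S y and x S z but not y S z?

Enumerating: (1,2,3), (1,3,1), (1,3,2), (1,3,3), (2,1,5), (2,5,1), (2,5,2), (2,5,5), (4,1,5), (4,2,3), (4,3,1), (4,3,2), (4,3,3), (4,3,5), (4,5,1), (4,5,2), (4,5,3), (4,5,5).

18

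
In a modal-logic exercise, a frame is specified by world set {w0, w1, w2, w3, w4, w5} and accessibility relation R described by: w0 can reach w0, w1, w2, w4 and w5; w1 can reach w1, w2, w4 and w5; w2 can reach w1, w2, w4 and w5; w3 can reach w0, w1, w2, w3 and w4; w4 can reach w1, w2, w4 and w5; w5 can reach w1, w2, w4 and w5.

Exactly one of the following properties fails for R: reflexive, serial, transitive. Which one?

Reflexive: yes — every world is R-related to itself.
Serial: yes — every world has a successor (e.g. w0 R w0).
Transitive: no — w3 R w0 and w0 R w5, but not w3 R w5.
Only transitive fails.

transitive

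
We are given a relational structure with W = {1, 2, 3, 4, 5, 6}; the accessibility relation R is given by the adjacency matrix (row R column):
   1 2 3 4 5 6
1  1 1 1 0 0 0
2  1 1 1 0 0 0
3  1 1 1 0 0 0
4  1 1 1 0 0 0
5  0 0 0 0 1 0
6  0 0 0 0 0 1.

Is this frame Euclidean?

Euclidean: yes — any two successors of a common world are R-related.

Yes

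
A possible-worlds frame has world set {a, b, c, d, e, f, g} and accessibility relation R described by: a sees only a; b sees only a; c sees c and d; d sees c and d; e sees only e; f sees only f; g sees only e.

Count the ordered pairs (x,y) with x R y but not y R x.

2

Enumerating: (b,a), (g,e).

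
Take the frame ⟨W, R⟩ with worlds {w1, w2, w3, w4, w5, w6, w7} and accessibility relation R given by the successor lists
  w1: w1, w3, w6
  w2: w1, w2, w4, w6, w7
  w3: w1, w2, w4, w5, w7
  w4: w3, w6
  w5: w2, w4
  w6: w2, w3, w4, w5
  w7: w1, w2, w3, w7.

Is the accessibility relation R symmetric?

No

Symmetric: no — w1 R w6 but not w6 R w1.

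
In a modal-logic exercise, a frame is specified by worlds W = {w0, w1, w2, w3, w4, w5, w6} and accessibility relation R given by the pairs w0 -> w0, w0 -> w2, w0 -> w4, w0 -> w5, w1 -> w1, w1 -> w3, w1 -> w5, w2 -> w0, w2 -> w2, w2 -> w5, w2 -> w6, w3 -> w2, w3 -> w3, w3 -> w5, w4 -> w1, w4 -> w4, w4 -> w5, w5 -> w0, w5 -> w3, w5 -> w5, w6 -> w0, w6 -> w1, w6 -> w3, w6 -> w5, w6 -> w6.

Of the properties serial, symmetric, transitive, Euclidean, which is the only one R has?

Serial: yes — every world has a successor (e.g. w0 R w0).
Symmetric: no — w0 R w4 but not w4 R w0.
Transitive: no — w0 R w2 and w2 R w6, but not w0 R w6.
Euclidean: no — w0 R w2 and w0 R w4, but not w2 R w4.
Only serial holds.

serial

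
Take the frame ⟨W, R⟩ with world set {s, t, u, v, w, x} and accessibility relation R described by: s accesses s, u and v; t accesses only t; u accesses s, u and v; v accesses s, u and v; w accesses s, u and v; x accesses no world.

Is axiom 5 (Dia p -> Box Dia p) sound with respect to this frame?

Yes

The schema 5 characterises exactly the Euclidean frames.
Euclidean: yes — any two successors of a common world are R-related.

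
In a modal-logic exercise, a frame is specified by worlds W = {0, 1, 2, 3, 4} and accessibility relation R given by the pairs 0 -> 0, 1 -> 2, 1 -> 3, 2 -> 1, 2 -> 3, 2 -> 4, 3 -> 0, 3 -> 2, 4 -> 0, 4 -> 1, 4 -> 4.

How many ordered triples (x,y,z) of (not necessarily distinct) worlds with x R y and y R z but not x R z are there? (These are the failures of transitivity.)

Enumerating: (1,2,1), (1,2,4), (1,3,0), (2,1,2), (2,3,0), (2,3,2), (2,4,0), (3,2,1), (3,2,3), (3,2,4), (4,1,2), (4,1,3).

12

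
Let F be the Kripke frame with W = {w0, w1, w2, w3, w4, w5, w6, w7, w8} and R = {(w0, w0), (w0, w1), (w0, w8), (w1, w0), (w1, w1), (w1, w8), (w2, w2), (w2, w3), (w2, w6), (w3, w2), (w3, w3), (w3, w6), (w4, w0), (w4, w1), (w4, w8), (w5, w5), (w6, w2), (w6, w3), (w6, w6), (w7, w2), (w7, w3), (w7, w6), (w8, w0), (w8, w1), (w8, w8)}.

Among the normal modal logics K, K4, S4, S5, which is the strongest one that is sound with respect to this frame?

Transitive (axiom 4): yes — every two-step R-path is closed by a direct edge.
Reflexive (axiom T): no — w4 is not related to itself.
Euclidean (axiom 5): yes — any two successors of a common world are R-related.
So F validates K, K4; S4 would additionally require R to be reflexive. The strongest is K4.

K4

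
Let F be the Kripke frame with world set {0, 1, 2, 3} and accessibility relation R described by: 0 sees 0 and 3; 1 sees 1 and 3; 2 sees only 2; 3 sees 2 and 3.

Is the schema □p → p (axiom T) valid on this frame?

Yes

By correspondence theory, T is valid on a frame iff R is reflexive.
Reflexive: yes — every world is R-related to itself.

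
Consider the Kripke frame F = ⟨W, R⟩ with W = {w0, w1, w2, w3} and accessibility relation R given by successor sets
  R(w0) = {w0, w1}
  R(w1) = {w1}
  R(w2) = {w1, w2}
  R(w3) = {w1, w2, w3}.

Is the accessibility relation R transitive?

Yes

Transitive: yes — every two-step R-path is closed by a direct edge.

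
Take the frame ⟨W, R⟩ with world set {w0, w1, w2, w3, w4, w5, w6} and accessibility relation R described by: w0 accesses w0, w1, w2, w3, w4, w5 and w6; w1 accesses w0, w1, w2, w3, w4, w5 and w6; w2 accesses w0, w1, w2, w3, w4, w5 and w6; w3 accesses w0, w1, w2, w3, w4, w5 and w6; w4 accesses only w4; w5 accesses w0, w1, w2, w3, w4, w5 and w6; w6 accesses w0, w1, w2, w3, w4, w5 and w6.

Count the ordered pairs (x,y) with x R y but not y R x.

Enumerating: (w0,w4), (w1,w4), (w2,w4), (w3,w4), (w5,w4), (w6,w4).

6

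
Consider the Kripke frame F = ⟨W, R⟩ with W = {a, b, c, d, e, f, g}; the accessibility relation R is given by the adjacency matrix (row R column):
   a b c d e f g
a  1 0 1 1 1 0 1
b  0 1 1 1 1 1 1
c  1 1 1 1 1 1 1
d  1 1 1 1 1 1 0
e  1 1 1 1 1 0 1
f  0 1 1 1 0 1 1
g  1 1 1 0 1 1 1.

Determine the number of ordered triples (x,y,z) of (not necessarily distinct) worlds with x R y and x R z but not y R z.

Enumerating: (a,d,g), (a,g,d), (b,d,g), (b,e,f), (b,f,e), (b,g,d), (c,a,b), (c,a,f), (c,b,a), (c,d,g), (c,e,f), (c,f,a), … and 20 more.
Total: 32.

32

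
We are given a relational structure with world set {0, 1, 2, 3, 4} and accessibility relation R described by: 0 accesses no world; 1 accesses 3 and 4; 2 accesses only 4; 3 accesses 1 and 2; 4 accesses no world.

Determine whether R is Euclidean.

Euclidean: no — 1 R 3 and 1 R 4, but not 3 R 4.

No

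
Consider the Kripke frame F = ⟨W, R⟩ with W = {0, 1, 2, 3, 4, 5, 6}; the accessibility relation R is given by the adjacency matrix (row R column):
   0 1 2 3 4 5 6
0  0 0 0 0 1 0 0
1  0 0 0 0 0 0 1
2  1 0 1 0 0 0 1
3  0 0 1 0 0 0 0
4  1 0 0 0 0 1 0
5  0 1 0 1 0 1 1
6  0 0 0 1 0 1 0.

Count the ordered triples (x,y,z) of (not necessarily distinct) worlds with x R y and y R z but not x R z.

17

Enumerating: (0,4,0), (0,4,5), (1,6,3), (1,6,5), (2,0,4), (2,6,3), (2,6,5), (3,2,0), (3,2,6), (4,0,4), (4,5,1), (4,5,3), (4,5,6), (5,3,2), (6,3,2), (6,5,1), (6,5,6).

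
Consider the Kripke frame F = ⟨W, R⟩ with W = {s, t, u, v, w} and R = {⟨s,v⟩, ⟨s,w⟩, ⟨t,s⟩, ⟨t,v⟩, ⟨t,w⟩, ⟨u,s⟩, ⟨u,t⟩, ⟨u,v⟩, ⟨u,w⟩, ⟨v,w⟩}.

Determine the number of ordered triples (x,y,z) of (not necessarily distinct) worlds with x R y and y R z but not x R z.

0

R is transitive; there are no such tuples.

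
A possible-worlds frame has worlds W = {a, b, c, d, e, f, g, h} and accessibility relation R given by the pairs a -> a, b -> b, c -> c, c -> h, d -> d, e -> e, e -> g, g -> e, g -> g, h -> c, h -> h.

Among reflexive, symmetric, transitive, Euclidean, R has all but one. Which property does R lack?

reflexive

Reflexive: no — f is not related to itself.
Symmetric: yes — every pair in R has its reverse in R.
Transitive: yes — every two-step R-path is closed by a direct edge.
Euclidean: yes — any two successors of a common world are R-related.
Only reflexive fails.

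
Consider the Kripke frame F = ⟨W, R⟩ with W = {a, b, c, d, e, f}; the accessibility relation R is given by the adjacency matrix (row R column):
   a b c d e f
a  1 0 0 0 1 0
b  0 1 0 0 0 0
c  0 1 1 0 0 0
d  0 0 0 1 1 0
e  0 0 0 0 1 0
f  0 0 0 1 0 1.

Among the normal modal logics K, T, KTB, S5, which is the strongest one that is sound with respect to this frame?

T

Reflexive (axiom T): yes — every world is R-related to itself.
Symmetric (axiom B): no — a R e but not e R a.
Euclidean (axiom 5): no — a R e and a R a, but not e R a.
So F validates K, T; KTB would additionally require R to be symmetric. The strongest is T.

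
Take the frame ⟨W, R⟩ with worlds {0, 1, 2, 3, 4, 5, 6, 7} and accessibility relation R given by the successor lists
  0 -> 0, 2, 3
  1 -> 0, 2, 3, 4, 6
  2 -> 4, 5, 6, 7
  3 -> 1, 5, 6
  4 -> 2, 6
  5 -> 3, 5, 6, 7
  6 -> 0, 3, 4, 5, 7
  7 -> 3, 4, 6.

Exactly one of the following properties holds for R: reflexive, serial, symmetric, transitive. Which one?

serial

Reflexive: no — 1 is not related to itself.
Serial: yes — every world has a successor (e.g. 0 R 0).
Symmetric: no — 0 R 2 but not 2 R 0.
Transitive: no — 0 R 2 and 2 R 4, but not 0 R 4.
Only serial holds.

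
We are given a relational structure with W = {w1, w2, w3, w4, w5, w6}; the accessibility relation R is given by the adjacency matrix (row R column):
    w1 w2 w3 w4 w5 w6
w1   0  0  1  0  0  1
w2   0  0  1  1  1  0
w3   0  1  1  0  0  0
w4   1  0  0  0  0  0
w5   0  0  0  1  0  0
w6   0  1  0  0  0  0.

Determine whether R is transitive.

Transitive: no — w1 R w3 and w3 R w2, but not w1 R w2.

No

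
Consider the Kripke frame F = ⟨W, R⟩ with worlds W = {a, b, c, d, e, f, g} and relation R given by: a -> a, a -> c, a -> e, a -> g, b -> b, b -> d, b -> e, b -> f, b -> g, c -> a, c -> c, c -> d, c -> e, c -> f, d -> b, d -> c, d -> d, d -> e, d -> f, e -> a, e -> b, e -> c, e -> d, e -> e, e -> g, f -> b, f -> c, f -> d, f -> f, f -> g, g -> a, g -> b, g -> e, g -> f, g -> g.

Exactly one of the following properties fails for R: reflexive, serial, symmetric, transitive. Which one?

Reflexive: yes — every world is R-related to itself.
Serial: yes — every world has a successor (e.g. a R a).
Symmetric: yes — every pair in R has its reverse in R.
Transitive: no — a R c and c R d, but not a R d.
Only transitive fails.

transitive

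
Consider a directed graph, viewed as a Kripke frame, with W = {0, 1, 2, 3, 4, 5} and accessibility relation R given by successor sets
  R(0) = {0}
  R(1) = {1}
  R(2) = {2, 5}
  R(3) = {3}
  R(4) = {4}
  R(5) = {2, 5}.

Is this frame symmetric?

Symmetric: yes — every pair in R has its reverse in R.

Yes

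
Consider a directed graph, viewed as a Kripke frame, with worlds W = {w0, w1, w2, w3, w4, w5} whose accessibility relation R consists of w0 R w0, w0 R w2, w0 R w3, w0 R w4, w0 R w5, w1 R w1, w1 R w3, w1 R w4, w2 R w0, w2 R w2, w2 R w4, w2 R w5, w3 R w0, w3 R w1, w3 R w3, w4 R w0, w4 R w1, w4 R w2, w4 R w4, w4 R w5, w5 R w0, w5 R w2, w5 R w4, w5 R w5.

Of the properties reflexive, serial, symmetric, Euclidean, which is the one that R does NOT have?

Euclidean

Reflexive: yes — every world is R-related to itself.
Serial: yes — every world has a successor (e.g. w0 R w0).
Symmetric: yes — every pair in R has its reverse in R.
Euclidean: no — w0 R w2 and w0 R w3, but not w2 R w3.
Only Euclidean fails.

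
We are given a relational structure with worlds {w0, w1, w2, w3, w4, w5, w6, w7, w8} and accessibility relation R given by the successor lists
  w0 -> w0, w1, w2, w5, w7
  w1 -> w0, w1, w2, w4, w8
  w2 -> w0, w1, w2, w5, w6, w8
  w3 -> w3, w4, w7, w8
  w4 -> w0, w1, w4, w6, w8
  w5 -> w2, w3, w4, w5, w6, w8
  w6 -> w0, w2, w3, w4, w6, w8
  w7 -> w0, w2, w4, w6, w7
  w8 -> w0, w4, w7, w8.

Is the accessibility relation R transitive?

No

Transitive: no — w0 R w1 and w1 R w4, but not w0 R w4.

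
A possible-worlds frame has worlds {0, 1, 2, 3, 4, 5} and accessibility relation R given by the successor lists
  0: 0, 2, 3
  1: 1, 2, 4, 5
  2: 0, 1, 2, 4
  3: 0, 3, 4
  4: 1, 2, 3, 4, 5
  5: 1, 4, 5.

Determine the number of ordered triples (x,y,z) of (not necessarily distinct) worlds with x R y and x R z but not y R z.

Enumerating: (0,2,3), (0,3,2), (1,2,5), (1,5,2), (2,0,1), (2,0,4), (2,1,0), (2,4,0), (3,0,4), (3,4,0), (4,1,3), (4,2,3), (4,2,5), (4,3,1), (4,3,2), (4,3,5), (4,5,2), (4,5,3).

18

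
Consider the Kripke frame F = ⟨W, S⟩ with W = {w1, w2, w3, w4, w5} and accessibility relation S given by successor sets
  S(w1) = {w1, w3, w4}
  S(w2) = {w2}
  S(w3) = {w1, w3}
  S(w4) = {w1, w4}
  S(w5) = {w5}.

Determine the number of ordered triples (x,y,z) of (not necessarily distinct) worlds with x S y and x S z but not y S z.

2

Enumerating: (w1,w3,w4), (w1,w4,w3).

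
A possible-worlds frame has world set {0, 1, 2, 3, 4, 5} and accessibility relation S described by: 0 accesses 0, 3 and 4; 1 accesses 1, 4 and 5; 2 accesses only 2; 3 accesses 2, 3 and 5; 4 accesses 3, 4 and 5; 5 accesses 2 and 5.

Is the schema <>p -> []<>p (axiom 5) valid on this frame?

By correspondence theory, 5 is valid on a frame iff S is Euclidean.
Euclidean: no — 0 S 3 and 0 S 4, but not 3 S 4.

No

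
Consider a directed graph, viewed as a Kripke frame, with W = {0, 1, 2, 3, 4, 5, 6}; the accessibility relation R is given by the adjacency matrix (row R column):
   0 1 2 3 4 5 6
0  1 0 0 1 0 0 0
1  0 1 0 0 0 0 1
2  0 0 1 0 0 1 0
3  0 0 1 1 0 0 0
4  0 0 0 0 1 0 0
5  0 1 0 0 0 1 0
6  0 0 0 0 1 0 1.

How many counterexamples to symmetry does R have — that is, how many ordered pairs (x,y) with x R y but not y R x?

Enumerating: (0,3), (1,6), (2,5), (3,2), (5,1), (6,4).

6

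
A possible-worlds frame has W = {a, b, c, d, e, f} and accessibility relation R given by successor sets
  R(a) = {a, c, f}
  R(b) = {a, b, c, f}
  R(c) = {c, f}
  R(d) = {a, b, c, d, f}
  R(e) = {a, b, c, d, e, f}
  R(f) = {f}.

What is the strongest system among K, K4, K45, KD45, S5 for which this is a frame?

Transitive (axiom 4): yes — every two-step R-path is closed by a direct edge.
Euclidean (axiom 5): no — a R f and a R c, but not f R c.
Serial (axiom D): yes — every world has a successor (e.g. a R a).
Reflexive (axiom T): yes — every world is R-related to itself.
So F validates K, K4; K45 would additionally require R to be Euclidean. The strongest is K4.

K4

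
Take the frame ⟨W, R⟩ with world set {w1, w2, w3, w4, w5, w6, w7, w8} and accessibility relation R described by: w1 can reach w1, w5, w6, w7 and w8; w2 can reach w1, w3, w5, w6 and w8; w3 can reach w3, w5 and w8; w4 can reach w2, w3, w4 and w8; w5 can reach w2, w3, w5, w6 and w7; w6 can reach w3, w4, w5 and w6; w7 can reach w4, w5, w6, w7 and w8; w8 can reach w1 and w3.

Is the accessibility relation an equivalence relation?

No

Reflexive: no — w2 is not related to itself.
Symmetric: no — w1 R w5 but not w5 R w1.
Transitive: no — w1 R w5 and w5 R w2, but not w1 R w2.
So R is not an equivalence relation.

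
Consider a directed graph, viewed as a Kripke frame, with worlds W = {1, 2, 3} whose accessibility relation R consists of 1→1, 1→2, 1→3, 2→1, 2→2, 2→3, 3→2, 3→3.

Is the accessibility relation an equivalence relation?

Reflexive: yes — every world is R-related to itself.
Symmetric: no — 1 R 3 but not 3 R 1.
Transitive: no — 3 R 2 and 2 R 1, but not 3 R 1.
So R is not an equivalence relation.

No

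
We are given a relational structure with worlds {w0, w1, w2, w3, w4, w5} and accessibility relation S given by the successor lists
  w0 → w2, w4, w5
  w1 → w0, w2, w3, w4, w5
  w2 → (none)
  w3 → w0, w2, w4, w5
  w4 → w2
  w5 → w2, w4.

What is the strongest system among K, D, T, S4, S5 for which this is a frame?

K

Serial (axiom D): no — w2 has no S-successor.
Reflexive (axiom T): no — w0 is not related to itself.
Transitive (axiom 4): yes — every two-step S-path is closed by a direct edge.
Euclidean (axiom 5): no — w0 S w2 and w0 S w4, but not w2 S w4.
So F validates K; D would additionally require S to be serial. The strongest is K.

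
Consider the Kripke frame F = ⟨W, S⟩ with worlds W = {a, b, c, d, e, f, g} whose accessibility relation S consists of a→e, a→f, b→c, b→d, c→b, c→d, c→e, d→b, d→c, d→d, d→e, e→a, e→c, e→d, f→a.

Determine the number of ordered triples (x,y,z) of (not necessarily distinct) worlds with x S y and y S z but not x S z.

21

Enumerating: (a,e,a), (a,e,c), (a,e,d), (a,f,a), (b,c,b), (b,c,e), (b,d,b), (b,d,e), (c,b,c), (c,d,c), (c,e,a), (c,e,c), … and 9 more.
Total: 21.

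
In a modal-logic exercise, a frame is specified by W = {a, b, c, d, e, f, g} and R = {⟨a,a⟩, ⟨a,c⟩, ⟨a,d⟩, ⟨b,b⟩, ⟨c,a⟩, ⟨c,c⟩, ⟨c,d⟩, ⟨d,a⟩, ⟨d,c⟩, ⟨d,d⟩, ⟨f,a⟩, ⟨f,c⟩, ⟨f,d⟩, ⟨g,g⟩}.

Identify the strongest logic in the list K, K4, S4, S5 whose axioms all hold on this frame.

K4

Transitive (axiom 4): yes — every two-step R-path is closed by a direct edge.
Reflexive (axiom T): no — e is not related to itself.
Euclidean (axiom 5): yes — any two successors of a common world are R-related.
So F validates K, K4; S4 would additionally require R to be reflexive. The strongest is K4.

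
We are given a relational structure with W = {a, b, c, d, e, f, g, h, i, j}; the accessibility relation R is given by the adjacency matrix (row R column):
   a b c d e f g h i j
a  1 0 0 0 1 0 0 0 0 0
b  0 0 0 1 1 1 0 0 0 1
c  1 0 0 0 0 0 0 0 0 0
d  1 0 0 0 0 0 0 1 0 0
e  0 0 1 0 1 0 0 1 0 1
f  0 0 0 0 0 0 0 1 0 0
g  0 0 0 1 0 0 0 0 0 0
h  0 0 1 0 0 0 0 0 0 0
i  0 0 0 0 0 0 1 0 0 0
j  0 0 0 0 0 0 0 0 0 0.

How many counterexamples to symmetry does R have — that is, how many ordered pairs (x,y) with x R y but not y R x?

15

Enumerating: (a,e), (b,d), (b,e), (b,f), (b,j), (c,a), (d,a), (d,h), (e,c), (e,h), (e,j), (f,h), (g,d), (h,c), (i,g).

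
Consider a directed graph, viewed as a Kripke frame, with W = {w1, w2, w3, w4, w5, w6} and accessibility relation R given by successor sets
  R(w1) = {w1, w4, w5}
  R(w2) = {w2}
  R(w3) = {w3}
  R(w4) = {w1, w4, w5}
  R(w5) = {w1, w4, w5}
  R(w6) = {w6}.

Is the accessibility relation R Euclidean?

Yes

Euclidean: yes — any two successors of a common world are R-related.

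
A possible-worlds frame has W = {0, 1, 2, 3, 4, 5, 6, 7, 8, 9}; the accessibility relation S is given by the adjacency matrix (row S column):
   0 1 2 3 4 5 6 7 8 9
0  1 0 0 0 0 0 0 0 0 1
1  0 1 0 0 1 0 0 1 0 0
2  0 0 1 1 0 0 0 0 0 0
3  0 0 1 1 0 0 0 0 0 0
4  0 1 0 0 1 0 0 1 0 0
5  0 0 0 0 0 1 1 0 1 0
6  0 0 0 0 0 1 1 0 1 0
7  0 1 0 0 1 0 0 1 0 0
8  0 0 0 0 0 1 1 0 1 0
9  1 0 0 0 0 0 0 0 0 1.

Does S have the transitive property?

Yes

Transitive: yes — every two-step S-path is closed by a direct edge.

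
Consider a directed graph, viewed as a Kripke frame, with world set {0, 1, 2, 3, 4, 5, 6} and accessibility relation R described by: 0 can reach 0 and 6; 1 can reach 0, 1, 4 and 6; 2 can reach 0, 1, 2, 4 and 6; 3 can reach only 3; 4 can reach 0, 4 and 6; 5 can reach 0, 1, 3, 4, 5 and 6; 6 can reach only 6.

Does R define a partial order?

Yes

Reflexive: yes — every world is R-related to itself.
Transitive: yes — every two-step R-path is closed by a direct edge.
Antisymmetric: yes — no distinct pair is related both ways.
So R is a partial order.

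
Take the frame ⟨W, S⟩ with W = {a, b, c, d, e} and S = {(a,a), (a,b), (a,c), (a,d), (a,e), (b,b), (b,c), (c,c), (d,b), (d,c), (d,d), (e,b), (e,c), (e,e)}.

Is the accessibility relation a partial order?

Reflexive: yes — every world is S-related to itself.
Transitive: yes — every two-step S-path is closed by a direct edge.
Antisymmetric: yes — no distinct pair is related both ways.
So S is a partial order.

Yes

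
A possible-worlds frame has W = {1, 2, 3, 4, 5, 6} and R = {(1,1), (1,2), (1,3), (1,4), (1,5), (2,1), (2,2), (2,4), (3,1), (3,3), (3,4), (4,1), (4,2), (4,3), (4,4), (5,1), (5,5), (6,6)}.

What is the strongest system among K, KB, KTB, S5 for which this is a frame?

Symmetric (axiom B): yes — every pair in R has its reverse in R.
Reflexive (axiom T): yes — every world is R-related to itself.
Euclidean (axiom 5): no — 1 R 2 and 1 R 3, but not 2 R 3.
So F validates K, KB, KTB; S5 would additionally require R to be Euclidean. The strongest is KTB.

KTB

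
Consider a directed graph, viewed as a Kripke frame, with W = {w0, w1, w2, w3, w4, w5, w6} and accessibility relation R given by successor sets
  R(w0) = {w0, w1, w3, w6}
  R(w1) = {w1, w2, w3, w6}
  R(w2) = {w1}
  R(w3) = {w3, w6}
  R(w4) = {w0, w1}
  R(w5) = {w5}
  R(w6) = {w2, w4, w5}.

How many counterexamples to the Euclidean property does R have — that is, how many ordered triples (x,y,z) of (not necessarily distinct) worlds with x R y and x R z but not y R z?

26

Enumerating: (w0,w1,w0), (w0,w3,w0), (w0,w3,w1), (w0,w6,w0), (w0,w6,w1), (w0,w6,w3), (w0,w6,w6), (w1,w2,w2), (w1,w2,w3), (w1,w2,w6), (w1,w3,w1), (w1,w3,w2), … and 14 more.
Total: 26.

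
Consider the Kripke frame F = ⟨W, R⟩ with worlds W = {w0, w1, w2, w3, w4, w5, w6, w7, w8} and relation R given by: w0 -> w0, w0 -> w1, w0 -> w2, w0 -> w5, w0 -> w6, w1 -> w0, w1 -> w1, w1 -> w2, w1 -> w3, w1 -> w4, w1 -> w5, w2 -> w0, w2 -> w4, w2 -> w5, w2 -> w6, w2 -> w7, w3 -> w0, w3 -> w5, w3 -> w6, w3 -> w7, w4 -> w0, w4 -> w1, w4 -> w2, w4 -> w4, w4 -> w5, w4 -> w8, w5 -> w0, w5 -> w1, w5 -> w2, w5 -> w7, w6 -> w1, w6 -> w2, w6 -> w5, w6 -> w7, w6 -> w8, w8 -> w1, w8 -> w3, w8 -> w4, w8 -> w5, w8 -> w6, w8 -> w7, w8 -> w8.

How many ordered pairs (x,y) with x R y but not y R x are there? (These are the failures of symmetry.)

Enumerating: (w0,w6), (w1,w2), (w1,w3), (w2,w7), (w3,w0), (w3,w5), (w3,w6), (w3,w7), (w4,w0), (w4,w5), (w5,w7), (w6,w1), (w6,w5), (w6,w7), (w8,w1), (w8,w3), (w8,w5), (w8,w7).

18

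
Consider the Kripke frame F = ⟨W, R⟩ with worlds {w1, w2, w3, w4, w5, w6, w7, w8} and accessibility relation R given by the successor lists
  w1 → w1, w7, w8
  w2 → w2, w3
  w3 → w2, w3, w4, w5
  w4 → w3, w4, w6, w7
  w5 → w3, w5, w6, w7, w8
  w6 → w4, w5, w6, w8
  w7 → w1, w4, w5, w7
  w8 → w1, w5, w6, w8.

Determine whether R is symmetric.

Symmetric: yes — every pair in R has its reverse in R.

Yes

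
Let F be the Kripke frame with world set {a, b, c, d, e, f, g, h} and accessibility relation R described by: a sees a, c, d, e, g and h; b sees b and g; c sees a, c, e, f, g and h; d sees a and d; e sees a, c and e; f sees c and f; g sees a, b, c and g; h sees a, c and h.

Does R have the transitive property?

Transitive: no — a R c and c R f, but not a R f.

No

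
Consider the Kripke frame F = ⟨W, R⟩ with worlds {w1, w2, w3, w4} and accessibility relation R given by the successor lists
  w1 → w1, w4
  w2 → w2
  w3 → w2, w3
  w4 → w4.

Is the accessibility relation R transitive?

Transitive: yes — every two-step R-path is closed by a direct edge.

Yes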